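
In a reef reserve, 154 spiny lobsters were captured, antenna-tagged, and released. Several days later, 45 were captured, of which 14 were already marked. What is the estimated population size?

N = 495

The marked fraction in the recapture sample should equal the marked fraction in the population: 14/45 = 154/N.
N = (154 × 45) / 14 = 6930 / 14 = 495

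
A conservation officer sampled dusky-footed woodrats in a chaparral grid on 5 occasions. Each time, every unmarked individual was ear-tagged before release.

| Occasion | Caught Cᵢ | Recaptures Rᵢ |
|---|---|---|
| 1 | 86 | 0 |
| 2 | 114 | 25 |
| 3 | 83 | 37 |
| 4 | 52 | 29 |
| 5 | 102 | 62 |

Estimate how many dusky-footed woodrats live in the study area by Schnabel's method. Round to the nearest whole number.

N ≈ 397

Marked at large before each occasion: Mᵢ = Σⱼ<ᵢ (Cⱼ − Rⱼ) → M1=0, M2=86, M3=175, M4=221, M5=244
Σ MᵢCᵢ = 0·86 + 86·114 + 175·83 + 221·52 + 244·102 = 0 + 9804 + 14525 + 11492 + 24888 = 60709
Σ Rᵢ = 0 + 25 + 37 + 29 + 62 = 153
N̂ = 60709 / 153 ≈ 396.8 → 397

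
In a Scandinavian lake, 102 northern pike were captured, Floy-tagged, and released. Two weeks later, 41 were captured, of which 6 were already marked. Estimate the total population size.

N = 697

N = (102 × 41) / 6 = 4182 / 6 = 697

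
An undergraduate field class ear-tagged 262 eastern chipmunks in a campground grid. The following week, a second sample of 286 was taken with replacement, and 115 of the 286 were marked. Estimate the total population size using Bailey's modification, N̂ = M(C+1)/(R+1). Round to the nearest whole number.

N̂ = 262·(286+1)/(115+1) = 262·287/116 = 75194/116 ≈ 648.2 → 648

N ≈ 648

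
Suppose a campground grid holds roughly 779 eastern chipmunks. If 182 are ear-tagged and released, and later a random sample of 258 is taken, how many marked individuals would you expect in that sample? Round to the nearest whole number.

The marked fraction of the population is 182/779, so in a sample of 258 expect C·(M/N) marked.
E[R] = 182 × 258 / 779 = 46956 / 779 ≈ 60.3 → 60

expected recaptures ≈ 60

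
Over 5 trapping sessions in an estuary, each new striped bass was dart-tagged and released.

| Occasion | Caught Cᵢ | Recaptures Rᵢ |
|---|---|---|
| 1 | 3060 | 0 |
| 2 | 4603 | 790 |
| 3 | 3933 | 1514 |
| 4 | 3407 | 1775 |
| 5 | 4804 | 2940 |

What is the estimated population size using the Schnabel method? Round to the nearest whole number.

Marked at large before each occasion: Mᵢ = Σⱼ<ᵢ (Cⱼ − Rⱼ) → M1=0, M2=3060, M3=6873, M4=9292, M5=10924
Σ MᵢCᵢ = 0·3060 + 3060·4603 + 6873·3933 + 9292·3407 + 10924·4804 = 0 + 14085180 + 27031509 + 31657844 + 52478896 = 125253429
Σ Rᵢ = 0 + 790 + 1514 + 1775 + 2940 = 7019
N̂ = 125253429 / 7019 ≈ 17844.9 → 17845

N ≈ 17,845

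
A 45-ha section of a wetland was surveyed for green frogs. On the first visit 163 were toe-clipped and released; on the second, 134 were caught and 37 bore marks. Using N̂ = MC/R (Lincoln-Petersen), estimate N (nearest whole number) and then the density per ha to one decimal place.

density ≈ 13.1 green frogs per ha

N̂ = 163·134/37 = 21842/37 ≈ 590.3 → 590
Density = N̂ / area = 590 / 45 ≈ 13.11 → 13.1 per ha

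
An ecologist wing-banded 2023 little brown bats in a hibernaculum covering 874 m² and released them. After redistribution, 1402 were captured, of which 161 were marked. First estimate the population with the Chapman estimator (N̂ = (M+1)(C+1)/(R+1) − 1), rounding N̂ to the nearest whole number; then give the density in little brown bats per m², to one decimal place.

N̂ = 2024·1403/162 − 1 = 2839672/162 − 1 ≈ 17527.8 → 17528
Density = N̂ / area = 17528 / 874 ≈ 20.05 → 20.1 per m²

density ≈ 20.1 little brown bats per m²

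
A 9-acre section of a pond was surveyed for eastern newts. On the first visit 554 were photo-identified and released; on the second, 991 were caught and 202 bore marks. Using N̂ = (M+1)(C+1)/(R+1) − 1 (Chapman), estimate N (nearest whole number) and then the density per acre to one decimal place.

N̂ = 555·992/203 − 1 = 550560/203 − 1 ≈ 2711.1 → 2711
Density = N̂ / area = 2711 / 9 ≈ 301.22 → 301.2 per acre

density ≈ 301.2 eastern newts per acre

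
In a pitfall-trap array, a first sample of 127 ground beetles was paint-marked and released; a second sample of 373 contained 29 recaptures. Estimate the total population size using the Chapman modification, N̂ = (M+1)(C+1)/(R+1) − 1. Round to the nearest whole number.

N̂ = (127+1)(373+1)/(29+1) − 1 = 128·374/30 − 1
= 47872/30 − 1 ≈ 1595.7 − 1 ≈ 1594.7 → 1595

N ≈ 1595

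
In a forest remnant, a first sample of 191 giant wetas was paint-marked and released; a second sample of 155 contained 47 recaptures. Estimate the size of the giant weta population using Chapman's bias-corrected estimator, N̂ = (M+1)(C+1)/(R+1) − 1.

N = 623

N̂ = (191+1)(155+1)/(47+1) − 1 = 192·156/48 − 1
= 29952/48 − 1 = 624 − 1 = 623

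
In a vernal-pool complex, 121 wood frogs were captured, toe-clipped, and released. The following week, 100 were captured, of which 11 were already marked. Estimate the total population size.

N = (121 × 100) / 11 = 12100 / 11 = 1100

N = 1100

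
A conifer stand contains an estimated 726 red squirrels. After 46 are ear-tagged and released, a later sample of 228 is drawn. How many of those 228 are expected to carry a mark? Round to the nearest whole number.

expected recaptures ≈ 14

The marked fraction of the population is 46/726, so in a sample of 228 expect C·(M/N) marked.
E[R] = 46 × 228 / 726 = 10488 / 726 ≈ 14.4 → 14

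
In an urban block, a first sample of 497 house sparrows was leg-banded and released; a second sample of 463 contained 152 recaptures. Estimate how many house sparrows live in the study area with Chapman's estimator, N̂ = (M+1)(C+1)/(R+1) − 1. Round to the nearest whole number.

N̂ = (497+1)(463+1)/(152+1) − 1 = 498·464/153 − 1
= 231072/153 − 1 ≈ 1510.3 − 1 ≈ 1509.3 → 1509

N ≈ 1509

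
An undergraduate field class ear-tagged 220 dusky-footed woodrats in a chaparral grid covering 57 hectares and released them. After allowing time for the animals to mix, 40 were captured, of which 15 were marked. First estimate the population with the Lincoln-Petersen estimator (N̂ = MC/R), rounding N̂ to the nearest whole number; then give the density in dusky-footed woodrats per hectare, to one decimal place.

N̂ = 220·40/15 = 8800/15 ≈ 586.7 → 587
Density = N̂ / area = 587 / 57 ≈ 10.30 → 10.3 per hectare

density ≈ 10.3 dusky-footed woodrats per hectare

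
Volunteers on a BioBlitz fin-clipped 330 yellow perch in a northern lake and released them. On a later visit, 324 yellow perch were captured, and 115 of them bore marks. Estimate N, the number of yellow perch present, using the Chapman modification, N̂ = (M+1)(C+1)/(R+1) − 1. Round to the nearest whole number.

N ≈ 926

N̂ = (330+1)(324+1)/(115+1) − 1 = 331·325/116 − 1
= 107575/116 − 1 ≈ 927.4 − 1 ≈ 926.4 → 926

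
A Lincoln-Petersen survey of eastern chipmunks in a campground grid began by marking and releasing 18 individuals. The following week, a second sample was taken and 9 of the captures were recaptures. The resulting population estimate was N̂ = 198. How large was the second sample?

C = 99

From N = M·C/R: C = N·R / M = 198·9 / 18 = 1782 / 18 = 99.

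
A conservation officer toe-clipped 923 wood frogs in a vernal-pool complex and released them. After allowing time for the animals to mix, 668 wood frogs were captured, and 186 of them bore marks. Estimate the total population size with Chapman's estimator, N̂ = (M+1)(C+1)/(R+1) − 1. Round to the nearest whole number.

N ≈ 3305

N̂ = (923+1)(668+1)/(186+1) − 1 = 924·669/187 − 1
= 618156/187 − 1 ≈ 3305.6 − 1 ≈ 3304.6 → 3305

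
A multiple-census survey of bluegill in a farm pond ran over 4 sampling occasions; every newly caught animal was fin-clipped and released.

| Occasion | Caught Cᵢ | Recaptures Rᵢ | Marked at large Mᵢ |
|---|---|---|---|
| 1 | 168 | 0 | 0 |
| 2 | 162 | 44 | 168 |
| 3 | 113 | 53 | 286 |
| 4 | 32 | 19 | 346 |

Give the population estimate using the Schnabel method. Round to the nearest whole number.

Σ MᵢCᵢ = 0·168 + 168·162 + 286·113 + 346·32 = 0 + 27216 + 32318 + 11072 = 70606
Σ Rᵢ = 0 + 44 + 53 + 19 = 116
N̂ = 70606 / 116 ≈ 608.7 → 609

N ≈ 609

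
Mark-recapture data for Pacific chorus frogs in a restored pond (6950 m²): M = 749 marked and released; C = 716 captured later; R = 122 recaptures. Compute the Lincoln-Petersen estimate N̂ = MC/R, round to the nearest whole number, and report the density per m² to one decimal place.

N̂ = 749·716/122 = 536284/122 ≈ 4395.8 → 4396
Density = N̂ / area = 4396 / 6950 ≈ 0.63 → 0.6 per m²

density ≈ 0.6 Pacific chorus frogs per m²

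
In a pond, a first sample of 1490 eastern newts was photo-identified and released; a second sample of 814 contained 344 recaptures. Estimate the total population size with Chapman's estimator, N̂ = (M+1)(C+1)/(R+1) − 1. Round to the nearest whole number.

N̂ = (1490+1)(814+1)/(344+1) − 1 = 1491·815/345 − 1
= 1215165/345 − 1 ≈ 3522.2 − 1 ≈ 3521.2 → 3521

N ≈ 3521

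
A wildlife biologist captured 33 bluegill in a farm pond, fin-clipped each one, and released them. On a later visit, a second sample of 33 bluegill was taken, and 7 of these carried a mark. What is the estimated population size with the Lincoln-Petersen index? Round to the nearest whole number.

N ≈ 156

The marked fraction in the recapture sample should equal the marked fraction in the population: 7/33 = 33/N.
N = (33 × 33) / 7 = 1089 / 7 ≈ 155.6 → 156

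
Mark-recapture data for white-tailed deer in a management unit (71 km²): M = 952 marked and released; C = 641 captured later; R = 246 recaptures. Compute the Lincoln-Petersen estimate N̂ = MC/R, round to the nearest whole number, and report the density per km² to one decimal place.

N̂ = 952·641/246 = 610232/246 ≈ 2480.6 → 2481
Density = N̂ / area = 2481 / 71 ≈ 34.94 → 34.9 per km²

density ≈ 34.9 white-tailed deer per km²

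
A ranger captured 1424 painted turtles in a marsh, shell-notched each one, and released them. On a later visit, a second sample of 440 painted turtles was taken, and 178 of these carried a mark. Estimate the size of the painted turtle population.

N = 3520

N = (1424 × 440) / 178 = 626560 / 178 = 3520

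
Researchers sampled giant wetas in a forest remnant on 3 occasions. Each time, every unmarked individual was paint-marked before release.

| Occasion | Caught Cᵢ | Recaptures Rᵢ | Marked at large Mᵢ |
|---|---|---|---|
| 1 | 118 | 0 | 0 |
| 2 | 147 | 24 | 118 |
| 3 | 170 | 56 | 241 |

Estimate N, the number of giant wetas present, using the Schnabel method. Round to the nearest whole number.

Σ MᵢCᵢ = 0·118 + 118·147 + 241·170 = 0 + 17346 + 40970 = 58316
Σ Rᵢ = 0 + 24 + 56 = 80
N̂ = 58316 / 80 ≈ 729.0 → 729

N ≈ 729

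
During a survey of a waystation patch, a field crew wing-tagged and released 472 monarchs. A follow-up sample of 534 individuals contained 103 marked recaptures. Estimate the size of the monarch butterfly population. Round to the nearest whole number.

N = (472 × 534) / 103 = 252048 / 103 ≈ 2447.1 → 2447

N ≈ 2447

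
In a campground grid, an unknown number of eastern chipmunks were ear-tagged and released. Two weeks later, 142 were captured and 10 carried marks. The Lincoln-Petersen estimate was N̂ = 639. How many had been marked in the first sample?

From N = M·C/R: M = N·R / C = 639·10 / 142 = 6390 / 142 = 45.

M = 45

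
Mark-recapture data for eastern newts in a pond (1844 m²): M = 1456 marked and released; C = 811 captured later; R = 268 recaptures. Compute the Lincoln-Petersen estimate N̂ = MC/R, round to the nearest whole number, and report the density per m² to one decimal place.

N̂ = 1456·811/268 = 1180816/268 ≈ 4406.0 → 4406
Density = N̂ / area = 4406 / 1844 ≈ 2.39 → 2.4 per m²

density ≈ 2.4 eastern newts per m²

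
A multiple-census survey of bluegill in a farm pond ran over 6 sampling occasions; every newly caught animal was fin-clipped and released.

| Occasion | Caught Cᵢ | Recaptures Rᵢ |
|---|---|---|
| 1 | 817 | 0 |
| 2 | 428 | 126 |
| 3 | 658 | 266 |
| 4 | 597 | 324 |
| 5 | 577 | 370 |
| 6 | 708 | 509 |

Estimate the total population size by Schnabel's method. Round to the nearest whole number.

N ≈ 2776

Marked at large before each occasion: Mᵢ = Σⱼ<ᵢ (Cⱼ − Rⱼ) → M1=0, M2=817, M3=1119, M4=1511, M5=1784, M6=1991
Σ MᵢCᵢ = 0·817 + 817·428 + 1119·658 + 1511·597 + 1784·577 + 1991·708 = 0 + 349676 + 736302 + 902067 + 1029368 + 1409628 = 4427041
Σ Rᵢ = 0 + 126 + 266 + 324 + 370 + 509 = 1595
N̂ = 4427041 / 1595 ≈ 2775.6 → 2776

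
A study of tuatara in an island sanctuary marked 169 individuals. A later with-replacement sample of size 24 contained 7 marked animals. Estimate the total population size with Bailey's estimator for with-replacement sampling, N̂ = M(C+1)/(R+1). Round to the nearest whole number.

N ≈ 528

N̂ = 169·(24+1)/(7+1) = 169·25/8 = 4225/8 ≈ 528.1 → 528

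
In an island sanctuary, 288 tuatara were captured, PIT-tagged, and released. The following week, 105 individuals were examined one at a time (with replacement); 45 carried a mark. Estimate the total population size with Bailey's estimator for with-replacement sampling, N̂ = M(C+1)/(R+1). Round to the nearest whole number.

N̂ = 288·(105+1)/(45+1) = 288·106/46 = 30528/46 ≈ 663.7 → 664

N ≈ 664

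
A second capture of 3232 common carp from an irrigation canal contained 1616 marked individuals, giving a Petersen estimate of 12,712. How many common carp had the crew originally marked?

M = 6356

From N = M·C/R: M = N·R / C = 12712·1616 / 3232 = 20542592 / 3232 = 6356.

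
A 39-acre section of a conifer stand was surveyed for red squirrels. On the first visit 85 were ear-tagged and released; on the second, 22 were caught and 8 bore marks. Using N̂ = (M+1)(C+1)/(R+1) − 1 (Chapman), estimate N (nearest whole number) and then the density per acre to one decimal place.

N̂ = 86·23/9 − 1 = 1978/9 − 1 ≈ 218.8 → 219
Density = N̂ / area = 219 / 39 ≈ 5.62 → 5.6 per acre

density ≈ 5.6 red squirrels per acre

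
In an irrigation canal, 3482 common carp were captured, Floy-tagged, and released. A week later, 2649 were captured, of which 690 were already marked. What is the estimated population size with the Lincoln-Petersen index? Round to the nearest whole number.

N ≈ 13,368

Lincoln-Petersen assumes M/N = R/C, so N = M·C / R.
N = (3482 × 2649) / 690 = 9223818 / 690 ≈ 13367.9 → 13368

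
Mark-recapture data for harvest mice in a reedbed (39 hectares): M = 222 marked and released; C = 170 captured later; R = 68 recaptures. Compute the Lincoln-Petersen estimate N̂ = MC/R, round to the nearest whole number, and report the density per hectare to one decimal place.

N̂ = 222·170/68 = 37740/68 = 555
Density = N̂ / area = 555 / 39 ≈ 14.23 → 14.2 per hectare

density ≈ 14.2 harvest mice per hectare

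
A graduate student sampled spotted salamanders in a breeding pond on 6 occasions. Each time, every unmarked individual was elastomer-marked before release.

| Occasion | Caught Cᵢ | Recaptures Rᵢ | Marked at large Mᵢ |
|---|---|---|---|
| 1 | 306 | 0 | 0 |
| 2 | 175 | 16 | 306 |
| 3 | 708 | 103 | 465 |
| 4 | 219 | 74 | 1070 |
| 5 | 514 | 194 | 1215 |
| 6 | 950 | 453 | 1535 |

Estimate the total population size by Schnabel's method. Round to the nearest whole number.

Σ MᵢCᵢ = 0·306 + 306·175 + 465·708 + 1070·219 + 1215·514 + 1535·950 = 0 + 53550 + 329220 + 234330 + 624510 + 1458250 = 2699860
Σ Rᵢ = 0 + 16 + 103 + 74 + 194 + 453 = 840
N̂ = 2699860 / 840 ≈ 3214.1 → 3214

N ≈ 3214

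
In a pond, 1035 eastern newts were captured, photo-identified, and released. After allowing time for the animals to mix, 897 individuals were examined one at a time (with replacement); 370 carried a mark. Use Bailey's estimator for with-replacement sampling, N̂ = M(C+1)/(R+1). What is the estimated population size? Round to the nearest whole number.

N̂ = 1035·(897+1)/(370+1) = 1035·898/371 = 929430/371 ≈ 2505.2 → 2505

N ≈ 2505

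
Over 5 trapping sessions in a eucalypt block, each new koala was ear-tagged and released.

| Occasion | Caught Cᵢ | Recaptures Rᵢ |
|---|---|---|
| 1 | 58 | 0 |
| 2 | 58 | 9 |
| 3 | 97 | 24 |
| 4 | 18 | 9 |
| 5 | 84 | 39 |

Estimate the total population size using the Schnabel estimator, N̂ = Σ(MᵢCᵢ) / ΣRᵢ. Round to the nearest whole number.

Marked at large before each occasion: Mᵢ = Σⱼ<ᵢ (Cⱼ − Rⱼ) → M1=0, M2=58, M3=107, M4=180, M5=189
Σ MᵢCᵢ = 0·58 + 58·58 + 107·97 + 180·18 + 189·84 = 0 + 3364 + 10379 + 3240 + 15876 = 32859
Σ Rᵢ = 0 + 9 + 24 + 9 + 39 = 81
N̂ = 32859 / 81 ≈ 405.7 → 406

N ≈ 406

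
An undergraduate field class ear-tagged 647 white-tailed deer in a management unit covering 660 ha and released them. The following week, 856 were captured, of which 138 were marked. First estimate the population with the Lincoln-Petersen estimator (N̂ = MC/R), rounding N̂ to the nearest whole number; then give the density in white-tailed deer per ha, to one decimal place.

density ≈ 6.1 white-tailed deer per ha

N̂ = 647·856/138 = 553832/138 ≈ 4013.3 → 4013
Density = N̂ / area = 4013 / 660 ≈ 6.08 → 6.1 per ha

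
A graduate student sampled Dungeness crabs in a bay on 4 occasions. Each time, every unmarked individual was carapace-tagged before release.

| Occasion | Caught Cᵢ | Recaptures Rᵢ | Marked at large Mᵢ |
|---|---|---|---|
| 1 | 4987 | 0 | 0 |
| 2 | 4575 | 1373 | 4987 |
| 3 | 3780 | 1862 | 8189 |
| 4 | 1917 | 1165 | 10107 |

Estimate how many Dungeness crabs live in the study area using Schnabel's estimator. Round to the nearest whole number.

Σ MᵢCᵢ = 0·4987 + 4987·4575 + 8189·3780 + 10107·1917 = 0 + 22815525 + 30954420 + 19375119 = 73145064
Σ Rᵢ = 0 + 1373 + 1862 + 1165 = 4400
N̂ = 73145064 / 4400 ≈ 16623.9 → 16624

N ≈ 16,624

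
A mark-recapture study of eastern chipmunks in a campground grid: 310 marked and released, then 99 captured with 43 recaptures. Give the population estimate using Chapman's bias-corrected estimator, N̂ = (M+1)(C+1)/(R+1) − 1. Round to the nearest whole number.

N ≈ 706

N̂ = (310+1)(99+1)/(43+1) − 1 = 311·100/44 − 1
= 31100/44 − 1 ≈ 706.8 − 1 ≈ 705.8 → 706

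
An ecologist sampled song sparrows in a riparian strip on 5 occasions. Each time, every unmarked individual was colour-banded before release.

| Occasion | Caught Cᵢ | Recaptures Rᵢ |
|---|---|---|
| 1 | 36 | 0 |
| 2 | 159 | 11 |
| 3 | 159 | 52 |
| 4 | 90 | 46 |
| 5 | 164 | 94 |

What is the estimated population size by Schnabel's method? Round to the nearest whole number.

Marked at large before each occasion: Mᵢ = Σⱼ<ᵢ (Cⱼ − Rⱼ) → M1=0, M2=36, M3=184, M4=291, M5=335
Σ MᵢCᵢ = 0·36 + 36·159 + 184·159 + 291·90 + 335·164 = 0 + 5724 + 29256 + 26190 + 54940 = 116110
Σ Rᵢ = 0 + 11 + 52 + 46 + 94 = 203
N̂ = 116110 / 203 ≈ 572.0 → 572

N ≈ 572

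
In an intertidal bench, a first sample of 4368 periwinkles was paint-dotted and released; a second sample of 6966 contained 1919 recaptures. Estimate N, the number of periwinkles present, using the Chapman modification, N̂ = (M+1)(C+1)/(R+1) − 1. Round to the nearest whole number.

N̂ = (4368+1)(6966+1)/(1919+1) − 1 = 4369·6967/1920 − 1
= 30438823/1920 − 1 ≈ 15853.6 − 1 ≈ 15852.6 → 15853

N ≈ 15,853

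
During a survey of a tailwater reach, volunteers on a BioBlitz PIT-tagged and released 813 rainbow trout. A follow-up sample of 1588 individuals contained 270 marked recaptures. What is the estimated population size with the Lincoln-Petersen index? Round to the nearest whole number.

N ≈ 4782

The marked fraction in the recapture sample should equal the marked fraction in the population: 270/1588 = 813/N.
N = (813 × 1588) / 270 = 1291044 / 270 ≈ 4781.6 → 4782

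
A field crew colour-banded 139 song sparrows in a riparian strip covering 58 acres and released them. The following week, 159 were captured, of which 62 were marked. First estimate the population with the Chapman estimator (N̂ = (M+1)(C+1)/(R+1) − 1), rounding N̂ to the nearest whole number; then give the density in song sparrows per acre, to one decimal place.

density ≈ 6.1 song sparrows per acre

N̂ = 140·160/63 − 1 = 22400/63 − 1 ≈ 354.6 → 355
Density = N̂ / area = 355 / 58 ≈ 6.12 → 6.1 per acre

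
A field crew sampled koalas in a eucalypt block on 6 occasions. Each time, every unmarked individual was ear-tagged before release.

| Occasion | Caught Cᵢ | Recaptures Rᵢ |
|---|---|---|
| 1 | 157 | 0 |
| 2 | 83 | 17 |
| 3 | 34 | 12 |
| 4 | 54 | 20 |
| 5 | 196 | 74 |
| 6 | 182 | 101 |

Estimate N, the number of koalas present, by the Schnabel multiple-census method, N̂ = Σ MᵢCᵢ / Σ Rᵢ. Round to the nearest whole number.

N ≈ 721

Marked at large before each occasion: Mᵢ = Σⱼ<ᵢ (Cⱼ − Rⱼ) → M1=0, M2=157, M3=223, M4=245, M5=279, M6=401
Σ MᵢCᵢ = 0·157 + 157·83 + 223·34 + 245·54 + 279·196 + 401·182 = 0 + 13031 + 7582 + 13230 + 54684 + 72982 = 161509
Σ Rᵢ = 0 + 17 + 12 + 20 + 74 + 101 = 224
N̂ = 161509 / 224 ≈ 721.0 → 721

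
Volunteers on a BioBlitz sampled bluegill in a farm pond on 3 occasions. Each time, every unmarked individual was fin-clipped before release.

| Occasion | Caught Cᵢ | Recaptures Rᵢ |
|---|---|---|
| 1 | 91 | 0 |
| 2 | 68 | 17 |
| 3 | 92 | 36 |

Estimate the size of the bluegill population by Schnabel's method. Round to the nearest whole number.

N ≈ 363

Marked at large before each occasion: Mᵢ = Σⱼ<ᵢ (Cⱼ − Rⱼ) → M1=0, M2=91, M3=142
Σ MᵢCᵢ = 0·91 + 91·68 + 142·92 = 0 + 6188 + 13064 = 19252
Σ Rᵢ = 0 + 17 + 36 = 53
N̂ = 19252 / 53 ≈ 363.2 → 363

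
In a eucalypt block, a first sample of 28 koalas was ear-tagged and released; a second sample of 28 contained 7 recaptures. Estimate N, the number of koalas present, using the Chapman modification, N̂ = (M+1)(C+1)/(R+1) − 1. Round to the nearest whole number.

N̂ = (28+1)(28+1)/(7+1) − 1 = 29·29/8 − 1
= 841/8 − 1 ≈ 105.1 − 1 ≈ 104.1 → 104

N ≈ 104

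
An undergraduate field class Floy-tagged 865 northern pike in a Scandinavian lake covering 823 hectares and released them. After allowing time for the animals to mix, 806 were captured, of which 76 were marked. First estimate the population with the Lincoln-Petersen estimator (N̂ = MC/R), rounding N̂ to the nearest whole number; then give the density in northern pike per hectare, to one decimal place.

N̂ = 865·806/76 = 697190/76 ≈ 9173.6 → 9174
Density = N̂ / area = 9174 / 823 ≈ 11.147 → 11.1 per hectare

density ≈ 11.1 northern pike per hectare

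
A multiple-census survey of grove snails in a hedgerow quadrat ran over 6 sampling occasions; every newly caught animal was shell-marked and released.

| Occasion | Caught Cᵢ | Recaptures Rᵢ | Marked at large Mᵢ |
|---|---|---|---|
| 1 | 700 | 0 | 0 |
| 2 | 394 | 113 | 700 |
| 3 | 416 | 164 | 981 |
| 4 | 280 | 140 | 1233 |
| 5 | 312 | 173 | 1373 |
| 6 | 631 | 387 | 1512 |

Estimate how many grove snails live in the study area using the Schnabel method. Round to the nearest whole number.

Σ MᵢCᵢ = 0·700 + 700·394 + 981·416 + 1233·280 + 1373·312 + 1512·631 = 0 + 275800 + 408096 + 345240 + 428376 + 954072 = 2411584
Σ Rᵢ = 0 + 113 + 164 + 140 + 173 + 387 = 977
N̂ = 2411584 / 977 ≈ 2468.4 → 2468

N ≈ 2468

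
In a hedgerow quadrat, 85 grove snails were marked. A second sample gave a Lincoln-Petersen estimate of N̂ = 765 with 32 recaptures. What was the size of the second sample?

From N = M·C/R: C = N·R / M = 765·32 / 85 = 24480 / 85 = 288.

C = 288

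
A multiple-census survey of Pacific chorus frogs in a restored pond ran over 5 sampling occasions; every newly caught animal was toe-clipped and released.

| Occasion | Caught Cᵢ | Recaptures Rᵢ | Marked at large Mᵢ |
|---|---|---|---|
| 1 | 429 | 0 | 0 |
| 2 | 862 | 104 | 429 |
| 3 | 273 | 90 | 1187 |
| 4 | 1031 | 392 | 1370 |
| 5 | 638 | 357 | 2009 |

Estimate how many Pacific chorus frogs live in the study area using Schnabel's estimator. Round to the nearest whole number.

Σ MᵢCᵢ = 0·429 + 429·862 + 1187·273 + 1370·1031 + 2009·638 = 0 + 369798 + 324051 + 1412470 + 1281742 = 3388061
Σ Rᵢ = 0 + 104 + 90 + 392 + 357 = 943
N̂ = 3388061 / 943 ≈ 3592.9 → 3593

N ≈ 3593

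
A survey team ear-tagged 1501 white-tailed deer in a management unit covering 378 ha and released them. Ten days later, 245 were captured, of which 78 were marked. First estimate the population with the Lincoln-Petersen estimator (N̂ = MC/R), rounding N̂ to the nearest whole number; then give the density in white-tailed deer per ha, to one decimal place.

N̂ = 1501·245/78 = 367745/78 ≈ 4714.7 → 4715
Density = N̂ / area = 4715 / 378 ≈ 12.47 → 12.5 per ha

density ≈ 12.5 white-tailed deer per ha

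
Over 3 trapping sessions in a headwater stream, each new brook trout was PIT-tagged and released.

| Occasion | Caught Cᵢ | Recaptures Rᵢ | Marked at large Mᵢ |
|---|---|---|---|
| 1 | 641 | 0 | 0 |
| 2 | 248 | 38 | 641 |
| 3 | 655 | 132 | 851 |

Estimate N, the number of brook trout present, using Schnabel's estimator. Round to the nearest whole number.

N ≈ 4214

Σ MᵢCᵢ = 0·641 + 641·248 + 851·655 = 0 + 158968 + 557405 = 716373
Σ Rᵢ = 0 + 38 + 132 = 170
N̂ = 716373 / 170 ≈ 4214.0 → 4214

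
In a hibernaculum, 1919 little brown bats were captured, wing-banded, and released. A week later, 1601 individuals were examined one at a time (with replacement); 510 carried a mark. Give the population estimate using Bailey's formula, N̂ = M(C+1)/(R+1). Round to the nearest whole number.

N ≈ 6016

N̂ = 1919·(1601+1)/(510+1) = 1919·1602/511 = 3074238/511 ≈ 6016.1 → 6016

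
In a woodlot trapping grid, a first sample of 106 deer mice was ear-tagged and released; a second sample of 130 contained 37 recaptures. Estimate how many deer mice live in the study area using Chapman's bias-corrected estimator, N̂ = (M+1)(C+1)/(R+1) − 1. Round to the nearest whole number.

N ≈ 368

N̂ = (106+1)(130+1)/(37+1) − 1 = 107·131/38 − 1
= 14017/38 − 1 ≈ 368.9 − 1 ≈ 367.9 → 368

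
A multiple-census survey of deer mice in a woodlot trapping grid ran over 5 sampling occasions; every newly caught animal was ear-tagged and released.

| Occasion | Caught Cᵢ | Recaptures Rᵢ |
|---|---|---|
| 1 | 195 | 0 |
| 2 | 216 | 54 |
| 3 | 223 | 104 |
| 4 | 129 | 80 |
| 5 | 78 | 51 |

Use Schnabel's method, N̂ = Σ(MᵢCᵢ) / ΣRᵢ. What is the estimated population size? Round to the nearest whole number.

Marked at large before each occasion: Mᵢ = Σⱼ<ᵢ (Cⱼ − Rⱼ) → M1=0, M2=195, M3=357, M4=476, M5=525
Σ MᵢCᵢ = 0·195 + 195·216 + 357·223 + 476·129 + 525·78 = 0 + 42120 + 79611 + 61404 + 40950 = 224085
Σ Rᵢ = 0 + 54 + 104 + 80 + 51 = 289
N̂ = 224085 / 289 ≈ 775.4 → 775

N ≈ 775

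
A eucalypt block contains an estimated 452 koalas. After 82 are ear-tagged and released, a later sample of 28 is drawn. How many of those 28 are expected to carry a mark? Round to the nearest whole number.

expected recaptures ≈ 5

The marked fraction of the population is 82/452, so in a sample of 28 expect C·(M/N) marked.
E[R] = 82 × 28 / 452 = 2296 / 452 ≈ 5.1 → 5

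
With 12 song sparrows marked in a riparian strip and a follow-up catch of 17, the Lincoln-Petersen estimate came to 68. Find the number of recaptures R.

From N = M·C/R: R = M·C / N = 12·17 / 68 = 204 / 68 = 3.

R = 3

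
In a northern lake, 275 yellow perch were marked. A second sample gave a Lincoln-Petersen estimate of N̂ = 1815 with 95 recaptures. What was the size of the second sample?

From N = M·C/R: C = N·R / M = 1815·95 / 275 = 172425 / 275 = 627.

C = 627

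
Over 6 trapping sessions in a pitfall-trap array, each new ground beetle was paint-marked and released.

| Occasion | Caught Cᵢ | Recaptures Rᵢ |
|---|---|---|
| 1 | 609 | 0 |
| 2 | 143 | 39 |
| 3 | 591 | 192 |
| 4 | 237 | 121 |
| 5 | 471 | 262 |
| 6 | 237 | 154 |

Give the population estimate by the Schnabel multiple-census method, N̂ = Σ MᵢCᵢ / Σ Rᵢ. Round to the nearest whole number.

N ≈ 2202

Marked at large before each occasion: Mᵢ = Σⱼ<ᵢ (Cⱼ − Rⱼ) → M1=0, M2=609, M3=713, M4=1112, M5=1228, M6=1437
Σ MᵢCᵢ = 0·609 + 609·143 + 713·591 + 1112·237 + 1228·471 + 1437·237 = 0 + 87087 + 421383 + 263544 + 578388 + 340569 = 1690971
Σ Rᵢ = 0 + 39 + 192 + 121 + 262 + 154 = 768
N̂ = 1690971 / 768 ≈ 2201.8 → 2202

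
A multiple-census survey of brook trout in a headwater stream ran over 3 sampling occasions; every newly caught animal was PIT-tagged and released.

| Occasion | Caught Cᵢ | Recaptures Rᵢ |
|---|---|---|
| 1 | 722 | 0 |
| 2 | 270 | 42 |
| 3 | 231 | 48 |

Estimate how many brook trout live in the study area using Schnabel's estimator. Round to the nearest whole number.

N ≈ 4604

Marked at large before each occasion: Mᵢ = Σⱼ<ᵢ (Cⱼ − Rⱼ) → M1=0, M2=722, M3=950
Σ MᵢCᵢ = 0·722 + 722·270 + 950·231 = 0 + 194940 + 219450 = 414390
Σ Rᵢ = 0 + 42 + 48 = 90
N̂ = 414390 / 90 ≈ 4604.3 → 4604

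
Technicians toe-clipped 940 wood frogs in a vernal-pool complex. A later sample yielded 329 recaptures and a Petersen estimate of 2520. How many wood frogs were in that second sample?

C = 882

From N = M·C/R: C = N·R / M = 2520·329 / 940 = 829080 / 940 = 882.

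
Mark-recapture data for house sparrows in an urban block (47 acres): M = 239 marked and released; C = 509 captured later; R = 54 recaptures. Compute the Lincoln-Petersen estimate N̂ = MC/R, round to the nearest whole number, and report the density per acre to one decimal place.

density ≈ 47.9 house sparrows per acre

N̂ = 239·509/54 = 121651/54 ≈ 2252.8 → 2253
Density = N̂ / area = 2253 / 47 ≈ 47.94 → 47.9 per acre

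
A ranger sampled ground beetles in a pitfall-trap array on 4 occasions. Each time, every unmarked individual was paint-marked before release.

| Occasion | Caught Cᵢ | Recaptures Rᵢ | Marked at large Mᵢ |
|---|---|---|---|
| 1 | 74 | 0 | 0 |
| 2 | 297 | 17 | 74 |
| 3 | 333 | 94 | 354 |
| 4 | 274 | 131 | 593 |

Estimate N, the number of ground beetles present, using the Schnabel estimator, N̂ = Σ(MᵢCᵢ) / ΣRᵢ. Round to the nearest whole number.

N ≈ 1249

Σ MᵢCᵢ = 0·74 + 74·297 + 354·333 + 593·274 = 0 + 21978 + 117882 + 162482 = 302342
Σ Rᵢ = 0 + 17 + 94 + 131 = 242
N̂ = 302342 / 242 ≈ 1249.3 → 1249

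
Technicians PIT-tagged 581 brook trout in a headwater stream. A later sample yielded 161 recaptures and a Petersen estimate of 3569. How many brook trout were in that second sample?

C = 989

From N = M·C/R: C = N·R / M = 3569·161 / 581 = 574609 / 581 = 989.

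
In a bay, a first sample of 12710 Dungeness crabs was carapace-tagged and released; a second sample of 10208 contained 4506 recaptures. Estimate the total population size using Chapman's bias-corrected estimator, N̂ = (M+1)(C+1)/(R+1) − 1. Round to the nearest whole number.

N ≈ 28,791

N̂ = (12710+1)(10208+1)/(4506+1) − 1 = 12711·10209/4507 − 1
= 129766599/4507 − 1 ≈ 28792.2 − 1 ≈ 28791.2 → 28791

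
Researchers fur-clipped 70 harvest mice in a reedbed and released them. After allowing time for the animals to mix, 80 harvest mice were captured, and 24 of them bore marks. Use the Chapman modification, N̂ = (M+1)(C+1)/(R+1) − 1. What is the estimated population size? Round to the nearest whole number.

N ≈ 229

N̂ = (70+1)(80+1)/(24+1) − 1 = 71·81/25 − 1
= 5751/25 − 1 ≈ 230.0 − 1 ≈ 229.0 → 229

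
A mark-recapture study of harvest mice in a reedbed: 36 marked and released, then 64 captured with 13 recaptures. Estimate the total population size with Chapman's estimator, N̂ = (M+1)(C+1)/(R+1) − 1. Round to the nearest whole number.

N ≈ 171

N̂ = (36+1)(64+1)/(13+1) − 1 = 37·65/14 − 1
= 2405/14 − 1 ≈ 171.8 − 1 ≈ 170.8 → 171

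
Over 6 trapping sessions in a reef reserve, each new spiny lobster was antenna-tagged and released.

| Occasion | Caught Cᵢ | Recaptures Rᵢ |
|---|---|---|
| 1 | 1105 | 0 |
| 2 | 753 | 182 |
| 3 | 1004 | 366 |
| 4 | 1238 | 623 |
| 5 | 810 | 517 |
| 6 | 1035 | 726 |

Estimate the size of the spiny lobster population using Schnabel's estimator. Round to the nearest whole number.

N ≈ 4593

Marked at large before each occasion: Mᵢ = Σⱼ<ᵢ (Cⱼ − Rⱼ) → M1=0, M2=1105, M3=1676, M4=2314, M5=2929, M6=3222
Σ MᵢCᵢ = 0·1105 + 1105·753 + 1676·1004 + 2314·1238 + 2929·810 + 3222·1035 = 0 + 832065 + 1682704 + 2864732 + 2372490 + 3334770 = 11086761
Σ Rᵢ = 0 + 182 + 366 + 623 + 517 + 726 = 2414
N̂ = 11086761 / 2414 ≈ 4592.7 → 4593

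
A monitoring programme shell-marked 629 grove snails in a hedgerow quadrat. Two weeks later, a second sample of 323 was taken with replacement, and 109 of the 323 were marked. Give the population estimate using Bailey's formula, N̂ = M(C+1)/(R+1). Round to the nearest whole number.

N ≈ 1853

N̂ = 629·(323+1)/(109+1) = 629·324/110 = 203796/110 ≈ 1852.7 → 1853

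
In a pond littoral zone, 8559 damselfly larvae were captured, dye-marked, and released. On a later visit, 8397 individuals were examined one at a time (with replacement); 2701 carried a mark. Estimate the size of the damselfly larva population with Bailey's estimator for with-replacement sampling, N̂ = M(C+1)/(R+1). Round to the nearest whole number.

N̂ = 8559·(8397+1)/(2701+1) = 8559·8398/2702 = 71878482/2702 ≈ 26602.0 → 26602

N ≈ 26,602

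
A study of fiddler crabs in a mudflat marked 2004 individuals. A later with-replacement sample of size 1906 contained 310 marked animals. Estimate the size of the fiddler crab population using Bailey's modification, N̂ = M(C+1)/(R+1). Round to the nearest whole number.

N̂ = 2004·(1906+1)/(310+1) = 2004·1907/311 = 3821628/311 ≈ 12288.2 → 12288

N ≈ 12,288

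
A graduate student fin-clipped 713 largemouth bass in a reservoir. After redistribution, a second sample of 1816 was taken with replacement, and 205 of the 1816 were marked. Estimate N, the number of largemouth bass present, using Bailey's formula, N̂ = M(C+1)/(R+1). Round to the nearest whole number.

N̂ = 713·(1816+1)/(205+1) = 713·1817/206 = 1295521/206 ≈ 6288.9 → 6289

N ≈ 6289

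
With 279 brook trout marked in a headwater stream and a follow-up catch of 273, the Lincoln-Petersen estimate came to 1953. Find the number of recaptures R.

From N = M·C/R: R = M·C / N = 279·273 / 1953 = 76167 / 1953 = 39.

R = 39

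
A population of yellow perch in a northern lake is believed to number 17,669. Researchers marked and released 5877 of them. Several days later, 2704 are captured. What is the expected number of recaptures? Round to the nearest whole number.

The marked fraction of the population is 5877/17669, so in a sample of 2704 expect C·(M/N) marked.
E[R] = 5877 × 2704 / 17669 = 15891408 / 17669 ≈ 899.4 → 899

expected recaptures ≈ 899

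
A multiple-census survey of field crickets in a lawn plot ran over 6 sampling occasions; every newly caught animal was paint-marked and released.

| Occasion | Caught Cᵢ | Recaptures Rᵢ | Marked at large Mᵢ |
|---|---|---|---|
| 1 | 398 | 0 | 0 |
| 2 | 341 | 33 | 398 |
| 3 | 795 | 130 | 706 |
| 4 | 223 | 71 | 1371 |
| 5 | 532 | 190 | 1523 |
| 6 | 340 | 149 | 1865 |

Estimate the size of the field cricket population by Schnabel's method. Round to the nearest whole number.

Σ MᵢCᵢ = 0·398 + 398·341 + 706·795 + 1371·223 + 1523·532 + 1865·340 = 0 + 135718 + 561270 + 305733 + 810236 + 634100 = 2447057
Σ Rᵢ = 0 + 33 + 130 + 71 + 190 + 149 = 573
N̂ = 2447057 / 573 ≈ 4270.6 → 4271

N ≈ 4271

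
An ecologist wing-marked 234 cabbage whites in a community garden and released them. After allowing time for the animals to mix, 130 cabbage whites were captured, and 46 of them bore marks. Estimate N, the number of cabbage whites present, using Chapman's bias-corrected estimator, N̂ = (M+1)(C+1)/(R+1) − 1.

N = 654

N̂ = (234+1)(130+1)/(46+1) − 1 = 235·131/47 − 1
= 30785/47 − 1 = 655 − 1 = 654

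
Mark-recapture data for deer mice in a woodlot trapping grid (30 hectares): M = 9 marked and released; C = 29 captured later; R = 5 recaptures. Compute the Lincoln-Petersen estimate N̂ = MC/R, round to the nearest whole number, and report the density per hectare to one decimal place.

density ≈ 1.7 deer mice per hectare

N̂ = 9·29/5 = 261/5 ≈ 52.2 → 52
Density = N̂ / area = 52 / 30 ≈ 1.73 → 1.7 per hectare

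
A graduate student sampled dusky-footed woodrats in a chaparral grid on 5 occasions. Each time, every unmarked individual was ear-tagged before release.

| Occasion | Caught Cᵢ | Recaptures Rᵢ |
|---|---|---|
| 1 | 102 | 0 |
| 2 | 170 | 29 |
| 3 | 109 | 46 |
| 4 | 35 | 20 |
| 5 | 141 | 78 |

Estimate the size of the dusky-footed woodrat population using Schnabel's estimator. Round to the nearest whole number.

N ≈ 577

Marked at large before each occasion: Mᵢ = Σⱼ<ᵢ (Cⱼ − Rⱼ) → M1=0, M2=102, M3=243, M4=306, M5=321
Σ MᵢCᵢ = 0·102 + 102·170 + 243·109 + 306·35 + 321·141 = 0 + 17340 + 26487 + 10710 + 45261 = 99798
Σ Rᵢ = 0 + 29 + 46 + 20 + 78 = 173
N̂ = 99798 / 173 ≈ 576.9 → 577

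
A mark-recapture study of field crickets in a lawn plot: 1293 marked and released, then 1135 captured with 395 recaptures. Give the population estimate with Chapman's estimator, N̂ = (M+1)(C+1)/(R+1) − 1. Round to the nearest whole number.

N̂ = (1293+1)(1135+1)/(395+1) − 1 = 1294·1136/396 − 1
= 1469984/396 − 1 ≈ 3712.1 − 1 ≈ 3711.1 → 3711

N ≈ 3711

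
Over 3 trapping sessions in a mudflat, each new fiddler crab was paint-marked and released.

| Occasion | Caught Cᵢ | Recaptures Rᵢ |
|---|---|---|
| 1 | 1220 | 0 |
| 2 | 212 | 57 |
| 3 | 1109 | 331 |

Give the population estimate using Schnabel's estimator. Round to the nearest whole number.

Marked at large before each occasion: Mᵢ = Σⱼ<ᵢ (Cⱼ − Rⱼ) → M1=0, M2=1220, M3=1375
Σ MᵢCᵢ = 0·1220 + 1220·212 + 1375·1109 = 0 + 258640 + 1524875 = 1783515
Σ Rᵢ = 0 + 57 + 331 = 388
N̂ = 1783515 / 388 ≈ 4596.7 → 4597

N ≈ 4597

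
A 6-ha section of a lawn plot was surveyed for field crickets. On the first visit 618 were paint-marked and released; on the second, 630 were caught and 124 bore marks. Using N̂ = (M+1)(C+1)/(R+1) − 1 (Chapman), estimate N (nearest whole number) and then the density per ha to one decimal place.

N̂ = 619·631/125 − 1 = 390589/125 − 1 ≈ 3123.7 → 3124
Density = N̂ / area = 3124 / 6 ≈ 520.67 → 520.7 per ha

density ≈ 520.7 field crickets per ha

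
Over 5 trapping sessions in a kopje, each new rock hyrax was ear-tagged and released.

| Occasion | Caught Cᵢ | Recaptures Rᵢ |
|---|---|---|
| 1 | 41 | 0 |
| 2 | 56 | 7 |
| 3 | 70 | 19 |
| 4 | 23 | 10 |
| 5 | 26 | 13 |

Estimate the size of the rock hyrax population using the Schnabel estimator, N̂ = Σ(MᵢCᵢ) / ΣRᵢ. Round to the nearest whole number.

N ≈ 323

Marked at large before each occasion: Mᵢ = Σⱼ<ᵢ (Cⱼ − Rⱼ) → M1=0, M2=41, M3=90, M4=141, M5=154
Σ MᵢCᵢ = 0·41 + 41·56 + 90·70 + 141·23 + 154·26 = 0 + 2296 + 6300 + 3243 + 4004 = 15843
Σ Rᵢ = 0 + 7 + 19 + 10 + 13 = 49
N̂ = 15843 / 49 ≈ 323.3 → 323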